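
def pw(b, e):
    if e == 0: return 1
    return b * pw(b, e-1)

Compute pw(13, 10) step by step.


pw(13, 10)
= 13 * pw(13, 9)
= 13 * 13 * pw(13, 8)
= 13 * 13 * 13 * pw(13, 7)
= 13 * 13 * 13 * 13 * pw(13, 6)
= 13 * 13 * 13 * 13 * 13 * pw(13, 5)
= 13 * 13 * 13 * 13 * 13 * 13 * pw(13, 4)
= 13 * 13 * 13 * 13 * 13 * 13 * 13 * pw(13, 3)
= 13 * 13 * 13 * 13 * 13 * 13 * 13 * 13 * pw(13, 2)
= 13 * 13 * 13 * 13 * 13 * 13 * 13 * 13 * 13 * pw(13, 1)
= 13 * 13 * 13 * 13 * 13 * 13 * 13 * 13 * 13 * 13 * pw(13, 0)
= 13 * 13 * 13 * 13 * 13 * 13 * 13 * 13 * 13 * 13 * 1
= 137858491849

137858491849


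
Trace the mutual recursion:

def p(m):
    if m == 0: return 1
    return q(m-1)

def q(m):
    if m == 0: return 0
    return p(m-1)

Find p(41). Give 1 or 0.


p(41) = q(40)
q(40) = p(39)
p(39) = q(38)
q(38) = p(37)
p(37) = q(36)
q(36) = p(35)
p(35) = q(34)
q(34) = p(33)
p(33) = q(32)
q(32) = p(31)
p(31) = q(30)
q(30) = p(29)
p(29) = q(28)
q(28) = p(27)
p(27) = q(26)
q(26) = p(25)
p(25) = q(24)
q(24) = p(23)
p(23) = q(22)
q(22) = p(21)
p(21) = q(20)
q(20) = p(19)
p(19) = q(18)
q(18) = p(17)
p(17) = q(16)
q(16) = p(15)
p(15) = q(14)
q(14) = p(13)
p(13) = q(12)
q(12) = p(11)
p(11) = q(10)
q(10) = p(9)
p(9) = q(8)
q(8) = p(7)
p(7) = q(6)
q(6) = p(5)
p(5) = q(4)
q(4) = p(3)
p(3) = q(2)
q(2) = p(1)
p(1) = q(0)
q(0) = 0  (base case)
Result: 0

0


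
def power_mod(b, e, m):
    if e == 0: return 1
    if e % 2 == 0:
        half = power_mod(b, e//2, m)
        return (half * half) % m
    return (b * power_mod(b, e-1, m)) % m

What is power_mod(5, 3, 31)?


power_mod(5, 3, 31): e is odd, compute power_mod(5, 2, 31)
  power_mod(5, 2, 31): e is even, compute power_mod(5, 1, 31)
    power_mod(5, 1, 31): e is odd, compute power_mod(5, 0, 31)
      power_mod(5, 0, 31) = 1
    (5 * 1) % 31 = 5
  half=5, (5*5) % 31 = 25
(5 * 25) % 31 = 1

1


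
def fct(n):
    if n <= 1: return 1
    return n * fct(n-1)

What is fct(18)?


fct(18)
= 18 * fct(17)
= 18 * 17 * fct(16)
= 18 * 17 * 16 * fct(15)
= 18 * 17 * 16 * 15 * fct(14)
= 18 * 17 * 16 * 15 * 14 * fct(13)
= 18 * 17 * 16 * 15 * 14 * 13 * fct(12)
= 18 * 17 * 16 * 15 * 14 * 13 * 12 * fct(11)
= 18 * 17 * 16 * 15 * 14 * 13 * 12 * 11 * fct(10)
= 18 * 17 * 16 * 15 * 14 * 13 * 12 * 11 * 10 * fct(9)
= 18 * 17 * 16 * 15 * 14 * 13 * 12 * 11 * 10 * 9 * fct(8)
= 18 * 17 * 16 * 15 * 14 * 13 * 12 * 11 * 10 * 9 * 8 * fct(7)
= 18 * 17 * 16 * 15 * 14 * 13 * 12 * 11 * 10 * 9 * 8 * 7 * fct(6)
= 18 * 17 * 16 * 15 * 14 * 13 * 12 * 11 * 10 * 9 * 8 * 7 * 6 * fct(5)
= 18 * 17 * 16 * 15 * 14 * 13 * 12 * 11 * 10 * 9 * 8 * 7 * 6 * 5 * fct(4)
= 18 * 17 * 16 * 15 * 14 * 13 * 12 * 11 * 10 * 9 * 8 * 7 * 6 * 5 * 4 * fct(3)
= 18 * 17 * 16 * 15 * 14 * 13 * 12 * 11 * 10 * 9 * 8 * 7 * 6 * 5 * 4 * 3 * fct(2)
= 18 * 17 * 16 * 15 * 14 * 13 * 12 * 11 * 10 * 9 * 8 * 7 * 6 * 5 * 4 * 3 * 2 * fct(1)
= 18 * 17 * 16 * 15 * 14 * 13 * 12 * 11 * 10 * 9 * 8 * 7 * 6 * 5 * 4 * 3 * 2 * 1
= 6402373705728000

6402373705728000


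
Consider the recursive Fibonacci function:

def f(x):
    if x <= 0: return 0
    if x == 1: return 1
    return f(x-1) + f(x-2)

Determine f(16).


Computing f(16) bottom-up:
f(0) = 0
f(1) = 1
f(2) = f(1) + f(0) = 1 + 0 = 1
f(3) = f(2) + f(1) = 1 + 1 = 2
f(4) = f(3) + f(2) = 2 + 1 = 3
f(5) = f(4) + f(3) = 3 + 2 = 5
f(6) = f(5) + f(4) = 5 + 3 = 8
f(7) = f(6) + f(5) = 8 + 5 = 13
f(8) = f(7) + f(6) = 13 + 8 = 21
f(9) = f(8) + f(7) = 21 + 13 = 34
f(10) = f(9) + f(8) = 34 + 21 = 55
f(11) = f(10) + f(9) = 55 + 34 = 89
f(12) = f(11) + f(10) = 89 + 55 = 144
f(13) = f(12) + f(11) = 144 + 89 = 233
f(14) = f(13) + f(12) = 233 + 144 = 377
f(15) = f(14) + f(13) = 377 + 233 = 610
f(16) = f(15) + f(14) = 610 + 377 = 987

987


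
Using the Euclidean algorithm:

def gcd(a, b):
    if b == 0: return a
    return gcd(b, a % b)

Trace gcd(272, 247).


gcd(272, 247) = gcd(247, 25)
gcd(247, 25) = gcd(25, 22)
gcd(25, 22) = gcd(22, 3)
gcd(22, 3) = gcd(3, 1)
gcd(3, 1) = gcd(1, 0)
gcd(1, 0) = 1  (base case)

1


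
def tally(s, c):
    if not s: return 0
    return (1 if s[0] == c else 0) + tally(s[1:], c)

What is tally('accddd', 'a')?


s[0]='a' == 'a' -> 1
s[0]='c' != 'a' -> 0
s[0]='c' != 'a' -> 0
s[0]='d' != 'a' -> 0
s[0]='d' != 'a' -> 0
s[0]='d' != 'a' -> 0
Sum: 1 + 0 + 0 + 0 + 0 + 0 = 1

1


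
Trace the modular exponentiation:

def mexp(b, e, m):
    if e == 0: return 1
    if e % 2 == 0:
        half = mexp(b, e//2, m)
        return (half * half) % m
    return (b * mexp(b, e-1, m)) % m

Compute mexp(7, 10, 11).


mexp(7, 10, 11): e is even, compute mexp(7, 5, 11)
  mexp(7, 5, 11): e is odd, compute mexp(7, 4, 11)
    mexp(7, 4, 11): e is even, compute mexp(7, 2, 11)
      mexp(7, 2, 11): e is even, compute mexp(7, 1, 11)
        mexp(7, 1, 11): e is odd, compute mexp(7, 0, 11)
          mexp(7, 0, 11) = 1
        (7 * 1) % 11 = 7
      half=7, (7*7) % 11 = 5
    half=5, (5*5) % 11 = 3
  (7 * 3) % 11 = 10
half=10, (10*10) % 11 = 1

1


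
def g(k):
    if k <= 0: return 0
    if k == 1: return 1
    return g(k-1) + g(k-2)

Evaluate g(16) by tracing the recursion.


Computing g(16) bottom-up:
g(0) = 0
g(1) = 1
g(2) = g(1) + g(0) = 1 + 0 = 1
g(3) = g(2) + g(1) = 1 + 1 = 2
g(4) = g(3) + g(2) = 2 + 1 = 3
g(5) = g(4) + g(3) = 3 + 2 = 5
g(6) = g(5) + g(4) = 5 + 3 = 8
g(7) = g(6) + g(5) = 8 + 5 = 13
g(8) = g(7) + g(6) = 13 + 8 = 21
g(9) = g(8) + g(7) = 21 + 13 = 34
g(10) = g(9) + g(8) = 34 + 21 = 55
g(11) = g(10) + g(9) = 55 + 34 = 89
g(12) = g(11) + g(10) = 89 + 55 = 144
g(13) = g(12) + g(11) = 144 + 89 = 233
g(14) = g(13) + g(12) = 233 + 144 = 377
g(15) = g(14) + g(13) = 377 + 233 = 610
g(16) = g(15) + g(14) = 610 + 377 = 987

987


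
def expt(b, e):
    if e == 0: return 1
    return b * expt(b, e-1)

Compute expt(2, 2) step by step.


expt(2, 2)
= 2 * expt(2, 1)
= 2 * 2 * expt(2, 0)
= 2 * 2 * 1
= 4

4


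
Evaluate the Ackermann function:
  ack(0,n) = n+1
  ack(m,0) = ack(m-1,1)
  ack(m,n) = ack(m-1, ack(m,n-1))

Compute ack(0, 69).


ack(0, 69) = 70
Result: ack(0, 69) = 70

70


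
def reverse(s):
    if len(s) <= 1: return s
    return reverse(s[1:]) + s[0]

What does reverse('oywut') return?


reverse('oywut') = reverse('ywut') + 'o'
reverse('ywut') = reverse('wut') + 'y'
reverse('wut') = reverse('ut') + 'w'
reverse('ut') = reverse('t') + 'u'
reverse('t') = 't'  (base case)
Concatenating: 't' + 'u' + 'w' + 'y' + 'o' = 'tuwyo'

tuwyo


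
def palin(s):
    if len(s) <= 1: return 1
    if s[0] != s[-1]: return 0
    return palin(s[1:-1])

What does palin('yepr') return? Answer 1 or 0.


palin('yepr'): s[0]='y' != s[-1]='r' -> return 0
Result: 0 (not a palindrome)

0


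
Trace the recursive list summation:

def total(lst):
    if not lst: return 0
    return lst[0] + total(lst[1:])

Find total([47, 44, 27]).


total([47, 44, 27]) = 47 + total([44, 27])
total([44, 27]) = 44 + total([27])
total([27]) = 27 + total([])
total([]) = 0  (base case)
Total: 47 + 44 + 27 + 0 = 118

118


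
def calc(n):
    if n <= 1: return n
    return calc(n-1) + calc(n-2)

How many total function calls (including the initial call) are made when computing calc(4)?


Let C(n) = total calls for calc(n)
C(0) = 1, C(1) = 1
C(2) = 1 + C(1) + C(0) = 1 + 1 + 1 = 3
C(3) = 1 + C(2) + C(1) = 1 + 3 + 1 = 5
C(4) = 1 + C(3) + C(2) = 1 + 5 + 3 = 9

9


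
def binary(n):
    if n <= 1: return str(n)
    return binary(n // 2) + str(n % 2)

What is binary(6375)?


binary(6375) = binary(3187) + '1'
binary(3187) = binary(1593) + '1'
binary(1593) = binary(796) + '1'
binary(796) = binary(398) + '0'
binary(398) = binary(199) + '0'
binary(199) = binary(99) + '1'
binary(99) = binary(49) + '1'
binary(49) = binary(24) + '1'
binary(24) = binary(12) + '0'
binary(12) = binary(6) + '0'
binary(6) = binary(3) + '0'
binary(3) = binary(1) + '1'
binary(1) = '1'  (base case)
Concatenating: '1' + '1' + '0' + '0' + '0' + '1' + '1' + '1' + '0' + '0' + '1' + '1' + '1' = '1100011100111'

1100011100111


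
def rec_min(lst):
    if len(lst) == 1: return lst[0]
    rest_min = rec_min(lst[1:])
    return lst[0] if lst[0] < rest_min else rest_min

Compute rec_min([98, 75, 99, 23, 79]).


rec_min([98, 75, 99, 23, 79]): compare 98 with rec_min([75, 99, 23, 79])
rec_min([75, 99, 23, 79]): compare 75 with rec_min([99, 23, 79])
rec_min([99, 23, 79]): compare 99 with rec_min([23, 79])
rec_min([23, 79]): compare 23 with rec_min([79])
rec_min([79]) = 79  (base case)
Compare 23 with 79 -> 23
Compare 99 with 23 -> 23
Compare 75 with 23 -> 23
Compare 98 with 23 -> 23

23


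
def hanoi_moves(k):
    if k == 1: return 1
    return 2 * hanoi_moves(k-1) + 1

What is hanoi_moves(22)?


hanoi_moves(22) = 2 * hanoi_moves(21) + 1
hanoi_moves(21) = 2 * hanoi_moves(20) + 1
hanoi_moves(20) = 2 * hanoi_moves(19) + 1
hanoi_moves(19) = 2 * hanoi_moves(18) + 1
hanoi_moves(18) = 2 * hanoi_moves(17) + 1
hanoi_moves(17) = 2 * hanoi_moves(16) + 1
hanoi_moves(16) = 2 * hanoi_moves(15) + 1
hanoi_moves(15) = 2 * hanoi_moves(14) + 1
hanoi_moves(14) = 2 * hanoi_moves(13) + 1
hanoi_moves(13) = 2 * hanoi_moves(12) + 1
hanoi_moves(12) = 2 * hanoi_moves(11) + 1
hanoi_moves(11) = 2 * hanoi_moves(10) + 1
hanoi_moves(10) = 2 * hanoi_moves(9) + 1
hanoi_moves(9) = 2 * hanoi_moves(8) + 1
hanoi_moves(8) = 2 * hanoi_moves(7) + 1
hanoi_moves(7) = 2 * hanoi_moves(6) + 1
hanoi_moves(6) = 2 * hanoi_moves(5) + 1
hanoi_moves(5) = 2 * hanoi_moves(4) + 1
hanoi_moves(4) = 2 * hanoi_moves(3) + 1
hanoi_moves(3) = 2 * hanoi_moves(2) + 1
hanoi_moves(2) = 2 * hanoi_moves(1) + 1
hanoi_moves(1) = 1  (base case)
hanoi_moves(2) = 2 * 1 + 1 = 3
hanoi_moves(3) = 2 * 3 + 1 = 7
hanoi_moves(4) = 2 * 7 + 1 = 15
hanoi_moves(5) = 2 * 15 + 1 = 31
hanoi_moves(6) = 2 * 31 + 1 = 63
hanoi_moves(7) = 2 * 63 + 1 = 127
hanoi_moves(8) = 2 * 127 + 1 = 255
hanoi_moves(9) = 2 * 255 + 1 = 511
hanoi_moves(10) = 2 * 511 + 1 = 1023
hanoi_moves(11) = 2 * 1023 + 1 = 2047
hanoi_moves(12) = 2 * 2047 + 1 = 4095
hanoi_moves(13) = 2 * 4095 + 1 = 8191
hanoi_moves(14) = 2 * 8191 + 1 = 16383
hanoi_moves(15) = 2 * 16383 + 1 = 32767
hanoi_moves(16) = 2 * 32767 + 1 = 65535
hanoi_moves(17) = 2 * 65535 + 1 = 131071
hanoi_moves(18) = 2 * 131071 + 1 = 262143
hanoi_moves(19) = 2 * 262143 + 1 = 524287
hanoi_moves(20) = 2 * 524287 + 1 = 1048575
hanoi_moves(21) = 2 * 1048575 + 1 = 2097151
hanoi_moves(22) = 2 * 2097151 + 1 = 4194303

4194303


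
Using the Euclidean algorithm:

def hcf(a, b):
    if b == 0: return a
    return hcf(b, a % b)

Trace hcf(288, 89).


hcf(288, 89) = hcf(89, 21)
hcf(89, 21) = hcf(21, 5)
hcf(21, 5) = hcf(5, 1)
hcf(5, 1) = hcf(1, 0)
hcf(1, 0) = 1  (base case)

1


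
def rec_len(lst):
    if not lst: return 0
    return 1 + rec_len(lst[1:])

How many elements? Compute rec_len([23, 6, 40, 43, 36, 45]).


rec_len([23, 6, 40, 43, 36, 45]) = 1 + rec_len([6, 40, 43, 36, 45])
rec_len([6, 40, 43, 36, 45]) = 1 + rec_len([40, 43, 36, 45])
rec_len([40, 43, 36, 45]) = 1 + rec_len([43, 36, 45])
rec_len([43, 36, 45]) = 1 + rec_len([36, 45])
rec_len([36, 45]) = 1 + rec_len([45])
rec_len([45]) = 1 + rec_len([])
rec_len([]) = 0  (base case)
Unwinding: 1 + 1 + 1 + 1 + 1 + 1 + 0 = 6

6


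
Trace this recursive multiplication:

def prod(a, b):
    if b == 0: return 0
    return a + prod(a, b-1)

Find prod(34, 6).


prod(34, 6) = 34 + prod(34, 5)
prod(34, 5) = 34 + prod(34, 4)
prod(34, 4) = 34 + prod(34, 3)
prod(34, 3) = 34 + prod(34, 2)
prod(34, 2) = 34 + prod(34, 1)
prod(34, 1) = 34 + prod(34, 0)
prod(34, 0) = 0  (base case)
Total: 34 + 34 + 34 + 34 + 34 + 34 + 0 = 204

204


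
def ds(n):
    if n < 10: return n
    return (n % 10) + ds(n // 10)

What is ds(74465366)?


ds(74465366) = 6 + ds(7446536)
ds(7446536) = 6 + ds(744653)
ds(744653) = 3 + ds(74465)
ds(74465) = 5 + ds(7446)
ds(7446) = 6 + ds(744)
ds(744) = 4 + ds(74)
ds(74) = 4 + ds(7)
ds(7) = 7  (base case)
Total: 6 + 6 + 3 + 5 + 6 + 4 + 4 + 7 = 41

41


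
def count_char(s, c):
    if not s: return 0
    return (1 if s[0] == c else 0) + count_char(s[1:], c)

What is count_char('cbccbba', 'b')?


s[0]='c' != 'b' -> 0
s[0]='b' == 'b' -> 1
s[0]='c' != 'b' -> 0
s[0]='c' != 'b' -> 0
s[0]='b' == 'b' -> 1
s[0]='b' == 'b' -> 1
s[0]='a' != 'b' -> 0
Sum: 0 + 1 + 0 + 0 + 1 + 1 + 0 = 3

3


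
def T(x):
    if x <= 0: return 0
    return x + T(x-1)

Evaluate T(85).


T(85)
= 85 + 84 + 83 + 82 + 81 + 80 + 79 + 78 + 77 + 76 + 75 + 74 + 73 + 72 + 71 + 70 + 69 + 68 + 67 + 66 + 65 + 64 + 63 + 62 + 61 + 60 + 59 + 58 + 57 + 56 + 55 + 54 + 53 + 52 + 51 + 50 + 49 + 48 + 47 + 46 + 45 + 44 + 43 + 42 + 41 + 40 + 39 + 38 + 37 + 36 + 35 + 34 + 33 + 32 + 31 + 30 + 29 + 28 + 27 + 26 + 25 + 24 + 23 + 22 + 21 + 20 + 19 + 18 + 17 + 16 + 15 + 14 + 13 + 12 + 11 + 10 + 9 + 8 + 7 + 6 + 5 + 4 + 3 + 2 + 1 + T(0)
= 85 + 84 + 83 + 82 + 81 + 80 + 79 + 78 + 77 + 76 + 75 + 74 + 73 + 72 + 71 + 70 + 69 + 68 + 67 + 66 + 65 + 64 + 63 + 62 + 61 + 60 + 59 + 58 + 57 + 56 + 55 + 54 + 53 + 52 + 51 + 50 + 49 + 48 + 47 + 46 + 45 + 44 + 43 + 42 + 41 + 40 + 39 + 38 + 37 + 36 + 35 + 34 + 33 + 32 + 31 + 30 + 29 + 28 + 27 + 26 + 25 + 24 + 23 + 22 + 21 + 20 + 19 + 18 + 17 + 16 + 15 + 14 + 13 + 12 + 11 + 10 + 9 + 8 + 7 + 6 + 5 + 4 + 3 + 2 + 1 + 0
= 3655

3655


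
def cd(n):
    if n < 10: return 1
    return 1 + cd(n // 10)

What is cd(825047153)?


cd(825047153) = 1 + cd(82504715)
cd(82504715) = 1 + cd(8250471)
cd(8250471) = 1 + cd(825047)
cd(825047) = 1 + cd(82504)
cd(82504) = 1 + cd(8250)
cd(8250) = 1 + cd(825)
cd(825) = 1 + cd(82)
cd(82) = 1 + cd(8)
cd(8) = 1  (base case: 8 < 10)
Unwinding: 1 + 1 + 1 + 1 + 1 + 1 + 1 + 1 + 1 = 9

9


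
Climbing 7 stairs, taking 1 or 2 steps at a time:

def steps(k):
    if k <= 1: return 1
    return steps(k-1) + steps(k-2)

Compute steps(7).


Building up from base cases:
steps(0) = 1
steps(1) = 1
steps(2) = steps(1) + steps(0) = 1 + 1 = 2
steps(3) = steps(2) + steps(1) = 2 + 1 = 3
steps(4) = steps(3) + steps(2) = 3 + 2 = 5
steps(5) = steps(4) + steps(3) = 5 + 3 = 8
steps(6) = steps(5) + steps(4) = 8 + 5 = 13
steps(7) = steps(6) + steps(5) = 13 + 8 = 21

21


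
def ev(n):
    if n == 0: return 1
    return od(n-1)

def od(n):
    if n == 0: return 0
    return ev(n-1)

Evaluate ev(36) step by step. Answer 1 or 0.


ev(36) = od(35)
od(35) = ev(34)
ev(34) = od(33)
od(33) = ev(32)
ev(32) = od(31)
od(31) = ev(30)
ev(30) = od(29)
od(29) = ev(28)
ev(28) = od(27)
od(27) = ev(26)
ev(26) = od(25)
od(25) = ev(24)
ev(24) = od(23)
od(23) = ev(22)
ev(22) = od(21)
od(21) = ev(20)
ev(20) = od(19)
od(19) = ev(18)
ev(18) = od(17)
od(17) = ev(16)
ev(16) = od(15)
od(15) = ev(14)
ev(14) = od(13)
od(13) = ev(12)
ev(12) = od(11)
od(11) = ev(10)
ev(10) = od(9)
od(9) = ev(8)
ev(8) = od(7)
od(7) = ev(6)
ev(6) = od(5)
od(5) = ev(4)
ev(4) = od(3)
od(3) = ev(2)
ev(2) = od(1)
od(1) = ev(0)
ev(0) = 1  (base case)
Result: 1

1


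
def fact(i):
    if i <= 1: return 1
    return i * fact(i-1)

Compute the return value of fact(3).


fact(3)
= 3 * fact(2)
= 3 * 2 * fact(1)
= 3 * 2 * 1
= 6

6


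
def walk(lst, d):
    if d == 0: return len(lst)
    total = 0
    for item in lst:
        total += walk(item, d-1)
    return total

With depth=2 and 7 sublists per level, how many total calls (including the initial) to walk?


At depth 0 (root): 1 call
At depth 1: each of 1 parents calls walk on 7 children = 7 calls
At depth 2: each of 7 parents calls walk on 7 children = 49 calls
Total: 1 + 7 + 49 = 57

57


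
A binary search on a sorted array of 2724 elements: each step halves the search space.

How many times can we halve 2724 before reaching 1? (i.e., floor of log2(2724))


2724 / 2 = 1362
1362 / 2 = 681
681 / 2 = 340
340 / 2 = 170
170 / 2 = 85
85 / 2 = 42
42 / 2 = 21
21 / 2 = 10
10 / 2 = 5
5 / 2 = 2
2 / 2 = 1
Reached 1 after 11 halvings

11


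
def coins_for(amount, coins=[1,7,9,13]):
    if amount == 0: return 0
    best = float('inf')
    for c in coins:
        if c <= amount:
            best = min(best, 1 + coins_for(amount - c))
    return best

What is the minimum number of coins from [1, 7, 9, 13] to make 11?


Building up with DP:
coins_for(0) = 0
coins_for(1) = min(1+coins_for(0)=1+0=1) = 1
coins_for(2) = min(1+coins_for(1)=1+1=2) = 2
coins_for(3) = min(1+coins_for(2)=1+2=3) = 3
coins_for(4) = min(1+coins_for(3)=1+3=4) = 4
coins_for(5) = min(1+coins_for(4)=1+4=5) = 5
coins_for(6) = min(1+coins_for(5)=1+5=6) = 6
coins_for(7) = min(1+coins_for(6)=1+6=7, 1+coins_for(0)=1+0=1) = 1
coins_for(8) = min(1+coins_for(7)=1+1=2, 1+coins_for(1)=1+1=2) = 2
coins_for(9) = min(1+coins_for(8)=1+2=3, 1+coins_for(2)=1+2=3, 1+coins_for(0)=1+0=1) = 1
coins_for(10) = min(1+coins_for(9)=1+1=2, 1+coins_for(3)=1+3=4, 1+coins_for(1)=1+1=2) = 2
coins_for(11) = min(1+coins_for(10)=1+2=3, 1+coins_for(4)=1+4=5, 1+coins_for(2)=1+2=3) = 3

3


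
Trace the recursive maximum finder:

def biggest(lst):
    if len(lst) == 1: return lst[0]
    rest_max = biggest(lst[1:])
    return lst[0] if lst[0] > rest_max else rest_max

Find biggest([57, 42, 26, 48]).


biggest([57, 42, 26, 48]): compare 57 with biggest([42, 26, 48])
biggest([42, 26, 48]): compare 42 with biggest([26, 48])
biggest([26, 48]): compare 26 with biggest([48])
biggest([48]) = 48  (base case)
Compare 26 with 48 -> 48
Compare 42 with 48 -> 48
Compare 57 with 48 -> 57

57


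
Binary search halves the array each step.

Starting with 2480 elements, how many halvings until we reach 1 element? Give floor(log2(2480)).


2480 / 2 = 1240
1240 / 2 = 620
620 / 2 = 310
310 / 2 = 155
155 / 2 = 77
77 / 2 = 38
38 / 2 = 19
19 / 2 = 9
9 / 2 = 4
4 / 2 = 2
2 / 2 = 1
Reached 1 after 11 halvings

11


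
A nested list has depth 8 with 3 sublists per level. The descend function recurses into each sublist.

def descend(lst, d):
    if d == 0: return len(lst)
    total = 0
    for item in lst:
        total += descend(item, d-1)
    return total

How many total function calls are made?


At depth 0 (root): 1 call
At depth 1: each of 1 parents calls descend on 3 children = 3 calls
At depth 2: each of 3 parents calls descend on 3 children = 9 calls
At depth 3: each of 9 parents calls descend on 3 children = 27 calls
At depth 4: each of 27 parents calls descend on 3 children = 81 calls
At depth 5: each of 81 parents calls descend on 3 children = 243 calls
At depth 6: each of 243 parents calls descend on 3 children = 729 calls
At depth 7: each of 729 parents calls descend on 3 children = 2187 calls
At depth 8: each of 2187 parents calls descend on 3 children = 6561 calls
Total: 1 + 3 + 9 + 27 + 81 + 243 + 729 + 2187 + 6561 = 9841

9841


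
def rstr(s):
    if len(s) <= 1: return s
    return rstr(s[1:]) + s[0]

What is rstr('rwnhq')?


rstr('rwnhq') = rstr('wnhq') + 'r'
rstr('wnhq') = rstr('nhq') + 'w'
rstr('nhq') = rstr('hq') + 'n'
rstr('hq') = rstr('q') + 'h'
rstr('q') = 'q'  (base case)
Concatenating: 'q' + 'h' + 'n' + 'w' + 'r' = 'qhnwr'

qhnwr


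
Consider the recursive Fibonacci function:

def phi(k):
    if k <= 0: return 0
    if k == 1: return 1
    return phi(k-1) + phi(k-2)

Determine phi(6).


Computing phi(6) bottom-up:
phi(0) = 0
phi(1) = 1
phi(2) = phi(1) + phi(0) = 1 + 0 = 1
phi(3) = phi(2) + phi(1) = 1 + 1 = 2
phi(4) = phi(3) + phi(2) = 2 + 1 = 3
phi(5) = phi(4) + phi(3) = 3 + 2 = 5
phi(6) = phi(5) + phi(4) = 5 + 3 = 8

8


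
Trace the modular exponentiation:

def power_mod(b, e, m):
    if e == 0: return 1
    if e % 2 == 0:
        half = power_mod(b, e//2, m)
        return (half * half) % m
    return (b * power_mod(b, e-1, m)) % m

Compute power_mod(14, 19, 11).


power_mod(14, 19, 11): e is odd, compute power_mod(14, 18, 11)
  power_mod(14, 18, 11): e is even, compute power_mod(14, 9, 11)
    power_mod(14, 9, 11): e is odd, compute power_mod(14, 8, 11)
      power_mod(14, 8, 11): e is even, compute power_mod(14, 4, 11)
        power_mod(14, 4, 11): e is even, compute power_mod(14, 2, 11)
          power_mod(14, 2, 11): e is even, compute power_mod(14, 1, 11)
          power_mod(14, 1, 11): e is odd, compute power_mod(14, 0, 11)
          power_mod(14, 0, 11) = 1
          (14 * 1) % 11 = 3
          half=3, (3*3) % 11 = 9
        half=9, (9*9) % 11 = 4
      half=4, (4*4) % 11 = 5
    (14 * 5) % 11 = 4
  half=4, (4*4) % 11 = 5
(14 * 5) % 11 = 4

4


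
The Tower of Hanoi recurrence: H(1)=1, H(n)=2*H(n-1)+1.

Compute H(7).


H(7) = 2 * H(6) + 1
H(6) = 2 * H(5) + 1
H(5) = 2 * H(4) + 1
H(4) = 2 * H(3) + 1
H(3) = 2 * H(2) + 1
H(2) = 2 * H(1) + 1
H(1) = 1  (base case)
H(2) = 2 * 1 + 1 = 3
H(3) = 2 * 3 + 1 = 7
H(4) = 2 * 7 + 1 = 15
H(5) = 2 * 15 + 1 = 31
H(6) = 2 * 31 + 1 = 63
H(7) = 2 * 63 + 1 = 127

127


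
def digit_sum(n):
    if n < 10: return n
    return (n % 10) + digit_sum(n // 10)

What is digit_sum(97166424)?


digit_sum(97166424) = 4 + digit_sum(9716642)
digit_sum(9716642) = 2 + digit_sum(971664)
digit_sum(971664) = 4 + digit_sum(97166)
digit_sum(97166) = 6 + digit_sum(9716)
digit_sum(9716) = 6 + digit_sum(971)
digit_sum(971) = 1 + digit_sum(97)
digit_sum(97) = 7 + digit_sum(9)
digit_sum(9) = 9  (base case)
Total: 4 + 2 + 4 + 6 + 6 + 1 + 7 + 9 = 39

39


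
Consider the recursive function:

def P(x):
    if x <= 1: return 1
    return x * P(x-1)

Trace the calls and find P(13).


P(13)
= 13 * P(12)
= 13 * 12 * P(11)
= 13 * 12 * 11 * P(10)
= 13 * 12 * 11 * 10 * P(9)
= 13 * 12 * 11 * 10 * 9 * P(8)
= 13 * 12 * 11 * 10 * 9 * 8 * P(7)
= 13 * 12 * 11 * 10 * 9 * 8 * 7 * P(6)
= 13 * 12 * 11 * 10 * 9 * 8 * 7 * 6 * P(5)
= 13 * 12 * 11 * 10 * 9 * 8 * 7 * 6 * 5 * P(4)
= 13 * 12 * 11 * 10 * 9 * 8 * 7 * 6 * 5 * 4 * P(3)
= 13 * 12 * 11 * 10 * 9 * 8 * 7 * 6 * 5 * 4 * 3 * P(2)
= 13 * 12 * 11 * 10 * 9 * 8 * 7 * 6 * 5 * 4 * 3 * 2 * P(1)
= 13 * 12 * 11 * 10 * 9 * 8 * 7 * 6 * 5 * 4 * 3 * 2 * 1
= 6227020800

6227020800


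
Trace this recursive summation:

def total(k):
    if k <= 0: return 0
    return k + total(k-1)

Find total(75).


total(75)
= 75 + 74 + 73 + 72 + 71 + 70 + 69 + 68 + 67 + 66 + 65 + 64 + 63 + 62 + 61 + 60 + 59 + 58 + 57 + 56 + 55 + 54 + 53 + 52 + 51 + 50 + 49 + 48 + 47 + 46 + 45 + 44 + 43 + 42 + 41 + 40 + 39 + 38 + 37 + 36 + 35 + 34 + 33 + 32 + 31 + 30 + 29 + 28 + 27 + 26 + 25 + 24 + 23 + 22 + 21 + 20 + 19 + 18 + 17 + 16 + 15 + 14 + 13 + 12 + 11 + 10 + 9 + 8 + 7 + 6 + 5 + 4 + 3 + 2 + 1 + total(0)
= 75 + 74 + 73 + 72 + 71 + 70 + 69 + 68 + 67 + 66 + 65 + 64 + 63 + 62 + 61 + 60 + 59 + 58 + 57 + 56 + 55 + 54 + 53 + 52 + 51 + 50 + 49 + 48 + 47 + 46 + 45 + 44 + 43 + 42 + 41 + 40 + 39 + 38 + 37 + 36 + 35 + 34 + 33 + 32 + 31 + 30 + 29 + 28 + 27 + 26 + 25 + 24 + 23 + 22 + 21 + 20 + 19 + 18 + 17 + 16 + 15 + 14 + 13 + 12 + 11 + 10 + 9 + 8 + 7 + 6 + 5 + 4 + 3 + 2 + 1 + 0
= 2850

2850


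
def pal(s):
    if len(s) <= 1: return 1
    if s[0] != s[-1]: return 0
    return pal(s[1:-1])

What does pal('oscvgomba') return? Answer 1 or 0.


pal('oscvgomba'): s[0]='o' != s[-1]='a' -> return 0
Result: 0 (not a palindrome)

0


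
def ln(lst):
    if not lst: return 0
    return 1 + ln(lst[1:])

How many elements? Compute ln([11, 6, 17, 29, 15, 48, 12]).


ln([11, 6, 17, 29, 15, 48, 12]) = 1 + ln([6, 17, 29, 15, 48, 12])
ln([6, 17, 29, 15, 48, 12]) = 1 + ln([17, 29, 15, 48, 12])
ln([17, 29, 15, 48, 12]) = 1 + ln([29, 15, 48, 12])
ln([29, 15, 48, 12]) = 1 + ln([15, 48, 12])
ln([15, 48, 12]) = 1 + ln([48, 12])
ln([48, 12]) = 1 + ln([12])
ln([12]) = 1 + ln([])
ln([]) = 0  (base case)
Unwinding: 1 + 1 + 1 + 1 + 1 + 1 + 1 + 0 = 7

7


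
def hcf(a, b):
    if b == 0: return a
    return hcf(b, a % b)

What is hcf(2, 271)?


hcf(2, 271) = hcf(271, 2)
hcf(271, 2) = hcf(2, 1)
hcf(2, 1) = hcf(1, 0)
hcf(1, 0) = 1  (base case)

1


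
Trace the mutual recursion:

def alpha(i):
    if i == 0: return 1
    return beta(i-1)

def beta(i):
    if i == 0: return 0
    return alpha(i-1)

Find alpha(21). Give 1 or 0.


alpha(21) = beta(20)
beta(20) = alpha(19)
alpha(19) = beta(18)
beta(18) = alpha(17)
alpha(17) = beta(16)
beta(16) = alpha(15)
alpha(15) = beta(14)
beta(14) = alpha(13)
alpha(13) = beta(12)
beta(12) = alpha(11)
alpha(11) = beta(10)
beta(10) = alpha(9)
alpha(9) = beta(8)
beta(8) = alpha(7)
alpha(7) = beta(6)
beta(6) = alpha(5)
alpha(5) = beta(4)
beta(4) = alpha(3)
alpha(3) = beta(2)
beta(2) = alpha(1)
alpha(1) = beta(0)
beta(0) = 0  (base case)
Result: 0

0


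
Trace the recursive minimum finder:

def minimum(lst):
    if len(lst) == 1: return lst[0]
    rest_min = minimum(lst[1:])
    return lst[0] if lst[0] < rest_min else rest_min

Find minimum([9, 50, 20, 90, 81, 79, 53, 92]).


minimum([9, 50, 20, 90, 81, 79, 53, 92]): compare 9 with minimum([50, 20, 90, 81, 79, 53, 92])
minimum([50, 20, 90, 81, 79, 53, 92]): compare 50 with minimum([20, 90, 81, 79, 53, 92])
minimum([20, 90, 81, 79, 53, 92]): compare 20 with minimum([90, 81, 79, 53, 92])
minimum([90, 81, 79, 53, 92]): compare 90 with minimum([81, 79, 53, 92])
minimum([81, 79, 53, 92]): compare 81 with minimum([79, 53, 92])
minimum([79, 53, 92]): compare 79 with minimum([53, 92])
minimum([53, 92]): compare 53 with minimum([92])
minimum([92]) = 92  (base case)
Compare 53 with 92 -> 53
Compare 79 with 53 -> 53
Compare 81 with 53 -> 53
Compare 90 with 53 -> 53
Compare 20 with 53 -> 20
Compare 50 with 20 -> 20
Compare 9 with 20 -> 9

9


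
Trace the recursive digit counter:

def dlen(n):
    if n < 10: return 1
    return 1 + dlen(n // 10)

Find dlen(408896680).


dlen(408896680) = 1 + dlen(40889668)
dlen(40889668) = 1 + dlen(4088966)
dlen(4088966) = 1 + dlen(408896)
dlen(408896) = 1 + dlen(40889)
dlen(40889) = 1 + dlen(4088)
dlen(4088) = 1 + dlen(408)
dlen(408) = 1 + dlen(40)
dlen(40) = 1 + dlen(4)
dlen(4) = 1  (base case: 4 < 10)
Unwinding: 1 + 1 + 1 + 1 + 1 + 1 + 1 + 1 + 1 = 9

9


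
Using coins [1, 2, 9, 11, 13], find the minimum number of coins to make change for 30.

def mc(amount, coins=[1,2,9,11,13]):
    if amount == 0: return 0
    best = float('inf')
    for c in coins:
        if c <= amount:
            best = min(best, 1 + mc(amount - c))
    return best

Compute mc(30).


Building up with DP:
mc(0) = 0
mc(1) = min(1+mc(0)=1+0=1) = 1
mc(2) = min(1+mc(1)=1+1=2, 1+mc(0)=1+0=1) = 1
mc(3) = min(1+mc(2)=1+1=2, 1+mc(1)=1+1=2) = 2
mc(4) = min(1+mc(3)=1+2=3, 1+mc(2)=1+1=2) = 2
mc(5) = min(1+mc(4)=1+2=3, 1+mc(3)=1+2=3) = 3
mc(6) = min(1+mc(5)=1+3=4, 1+mc(4)=1+2=3) = 3
mc(7) = min(1+mc(6)=1+3=4, 1+mc(5)=1+3=4) = 4
mc(8) = min(1+mc(7)=1+4=5, 1+mc(6)=1+3=4) = 4
mc(9) = min(1+mc(8)=1+4=5, 1+mc(7)=1+4=5, 1+mc(0)=1+0=1) = 1
mc(10) = min(1+mc(9)=1+1=2, 1+mc(8)=1+4=5, 1+mc(1)=1+1=2) = 2
mc(11) = min(1+mc(10)=1+2=3, 1+mc(9)=1+1=2, 1+mc(2)=1+1=2, 1+mc(0)=1+0=1) = 1
mc(12) = min(1+mc(11)=1+1=2, 1+mc(10)=1+2=3, 1+mc(3)=1+2=3, 1+mc(1)=1+1=2) = 2
mc(13) = min(1+mc(12)=1+2=3, 1+mc(11)=1+1=2, 1+mc(4)=1+2=3, 1+mc(2)=1+1=2, 1+mc(0)=1+0=1) = 1
mc(14) = min(1+mc(13)=1+1=2, 1+mc(12)=1+2=3, 1+mc(5)=1+3=4, 1+mc(3)=1+2=3, 1+mc(1)=1+1=2) = 2
mc(15) = min(1+mc(14)=1+2=3, 1+mc(13)=1+1=2, 1+mc(6)=1+3=4, 1+mc(4)=1+2=3, 1+mc(2)=1+1=2) = 2
mc(16) = min(1+mc(15)=1+2=3, 1+mc(14)=1+2=3, 1+mc(7)=1+4=5, 1+mc(5)=1+3=4, 1+mc(3)=1+2=3) = 3
mc(17) = min(1+mc(16)=1+3=4, 1+mc(15)=1+2=3, 1+mc(8)=1+4=5, 1+mc(6)=1+3=4, 1+mc(4)=1+2=3) = 3
mc(18) = min(1+mc(17)=1+3=4, 1+mc(16)=1+3=4, 1+mc(9)=1+1=2, 1+mc(7)=1+4=5, 1+mc(5)=1+3=4) = 2
mc(19) = min(1+mc(18)=1+2=3, 1+mc(17)=1+3=4, 1+mc(10)=1+2=3, 1+mc(8)=1+4=5, 1+mc(6)=1+3=4) = 3
mc(20) = min(1+mc(19)=1+3=4, 1+mc(18)=1+2=3, 1+mc(11)=1+1=2, 1+mc(9)=1+1=2, 1+mc(7)=1+4=5) = 2
mc(21) = min(1+mc(20)=1+2=3, 1+mc(19)=1+3=4, 1+mc(12)=1+2=3, 1+mc(10)=1+2=3, 1+mc(8)=1+4=5) = 3
mc(22) = min(1+mc(21)=1+3=4, 1+mc(20)=1+2=3, 1+mc(13)=1+1=2, 1+mc(11)=1+1=2, 1+mc(9)=1+1=2) = 2
mc(23) = min(1+mc(22)=1+2=3, 1+mc(21)=1+3=4, 1+mc(14)=1+2=3, 1+mc(12)=1+2=3, 1+mc(10)=1+2=3) = 3
mc(24) = min(1+mc(23)=1+3=4, 1+mc(22)=1+2=3, 1+mc(15)=1+2=3, 1+mc(13)=1+1=2, 1+mc(11)=1+1=2) = 2
mc(25) = min(1+mc(24)=1+2=3, 1+mc(23)=1+3=4, 1+mc(16)=1+3=4, 1+mc(14)=1+2=3, 1+mc(12)=1+2=3) = 3
mc(26) = min(1+mc(25)=1+3=4, 1+mc(24)=1+2=3, 1+mc(17)=1+3=4, 1+mc(15)=1+2=3, 1+mc(13)=1+1=2) = 2
mc(27) = min(1+mc(26)=1+2=3, 1+mc(25)=1+3=4, 1+mc(18)=1+2=3, 1+mc(16)=1+3=4, 1+mc(14)=1+2=3) = 3
mc(28) = min(1+mc(27)=1+3=4, 1+mc(26)=1+2=3, 1+mc(19)=1+3=4, 1+mc(17)=1+3=4, 1+mc(15)=1+2=3) = 3
mc(29) = min(1+mc(28)=1+3=4, 1+mc(27)=1+3=4, 1+mc(20)=1+2=3, 1+mc(18)=1+2=3, 1+mc(16)=1+3=4) = 3
mc(30) = min(1+mc(29)=1+3=4, 1+mc(28)=1+3=4, 1+mc(21)=1+3=4, 1+mc(19)=1+3=4, 1+mc(17)=1+3=4) = 4

4


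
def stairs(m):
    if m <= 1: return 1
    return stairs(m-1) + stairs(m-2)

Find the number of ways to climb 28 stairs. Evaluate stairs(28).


Building up from base cases:
stairs(0) = 1
stairs(1) = 1
stairs(2) = stairs(1) + stairs(0) = 1 + 1 = 2
stairs(3) = stairs(2) + stairs(1) = 2 + 1 = 3
stairs(4) = stairs(3) + stairs(2) = 3 + 2 = 5
stairs(5) = stairs(4) + stairs(3) = 5 + 3 = 8
stairs(6) = stairs(5) + stairs(4) = 8 + 5 = 13
stairs(7) = stairs(6) + stairs(5) = 13 + 8 = 21
stairs(8) = stairs(7) + stairs(6) = 21 + 13 = 34
stairs(9) = stairs(8) + stairs(7) = 34 + 21 = 55
stairs(10) = stairs(9) + stairs(8) = 55 + 34 = 89
stairs(11) = stairs(10) + stairs(9) = 89 + 55 = 144
stairs(12) = stairs(11) + stairs(10) = 144 + 89 = 233
stairs(13) = stairs(12) + stairs(11) = 233 + 144 = 377
stairs(14) = stairs(13) + stairs(12) = 377 + 233 = 610
stairs(15) = stairs(14) + stairs(13) = 610 + 377 = 987
stairs(16) = stairs(15) + stairs(14) = 987 + 610 = 1597
stairs(17) = stairs(16) + stairs(15) = 1597 + 987 = 2584
stairs(18) = stairs(17) + stairs(16) = 2584 + 1597 = 4181
stairs(19) = stairs(18) + stairs(17) = 4181 + 2584 = 6765
stairs(20) = stairs(19) + stairs(18) = 6765 + 4181 = 10946
stairs(21) = stairs(20) + stairs(19) = 10946 + 6765 = 17711
stairs(22) = stairs(21) + stairs(20) = 17711 + 10946 = 28657
stairs(23) = stairs(22) + stairs(21) = 28657 + 17711 = 46368
stairs(24) = stairs(23) + stairs(22) = 46368 + 28657 = 75025
stairs(25) = stairs(24) + stairs(23) = 75025 + 46368 = 121393
stairs(26) = stairs(25) + stairs(24) = 121393 + 75025 = 196418
stairs(27) = stairs(26) + stairs(25) = 196418 + 121393 = 317811
stairs(28) = stairs(27) + stairs(26) = 317811 + 196418 = 514229

514229


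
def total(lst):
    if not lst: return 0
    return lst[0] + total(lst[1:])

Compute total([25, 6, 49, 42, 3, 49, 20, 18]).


total([25, 6, 49, 42, 3, 49, 20, 18]) = 25 + total([6, 49, 42, 3, 49, 20, 18])
total([6, 49, 42, 3, 49, 20, 18]) = 6 + total([49, 42, 3, 49, 20, 18])
total([49, 42, 3, 49, 20, 18]) = 49 + total([42, 3, 49, 20, 18])
total([42, 3, 49, 20, 18]) = 42 + total([3, 49, 20, 18])
total([3, 49, 20, 18]) = 3 + total([49, 20, 18])
total([49, 20, 18]) = 49 + total([20, 18])
total([20, 18]) = 20 + total([18])
total([18]) = 18 + total([])
total([]) = 0  (base case)
Total: 25 + 6 + 49 + 42 + 3 + 49 + 20 + 18 + 0 = 212

212


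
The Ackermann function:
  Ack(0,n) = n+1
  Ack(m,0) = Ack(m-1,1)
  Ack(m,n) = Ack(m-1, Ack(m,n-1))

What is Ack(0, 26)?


Ack(0, 26) = 27
Result: Ack(0, 26) = 27

27


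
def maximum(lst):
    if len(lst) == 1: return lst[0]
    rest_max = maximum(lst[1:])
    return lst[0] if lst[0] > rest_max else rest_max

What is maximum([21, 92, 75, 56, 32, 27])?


maximum([21, 92, 75, 56, 32, 27]): compare 21 with maximum([92, 75, 56, 32, 27])
maximum([92, 75, 56, 32, 27]): compare 92 with maximum([75, 56, 32, 27])
maximum([75, 56, 32, 27]): compare 75 with maximum([56, 32, 27])
maximum([56, 32, 27]): compare 56 with maximum([32, 27])
maximum([32, 27]): compare 32 with maximum([27])
maximum([27]) = 27  (base case)
Compare 32 with 27 -> 32
Compare 56 with 32 -> 56
Compare 75 with 56 -> 75
Compare 92 with 75 -> 92
Compare 21 with 92 -> 92

92


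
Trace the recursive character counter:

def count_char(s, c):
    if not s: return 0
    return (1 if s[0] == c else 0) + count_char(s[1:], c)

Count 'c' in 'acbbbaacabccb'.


s[0]='a' != 'c' -> 0
s[0]='c' == 'c' -> 1
s[0]='b' != 'c' -> 0
s[0]='b' != 'c' -> 0
s[0]='b' != 'c' -> 0
s[0]='a' != 'c' -> 0
s[0]='a' != 'c' -> 0
s[0]='c' == 'c' -> 1
s[0]='a' != 'c' -> 0
s[0]='b' != 'c' -> 0
s[0]='c' == 'c' -> 1
s[0]='c' == 'c' -> 1
s[0]='b' != 'c' -> 0
Sum: 0 + 1 + 0 + 0 + 0 + 0 + 0 + 1 + 0 + 0 + 1 + 1 + 0 = 4

4


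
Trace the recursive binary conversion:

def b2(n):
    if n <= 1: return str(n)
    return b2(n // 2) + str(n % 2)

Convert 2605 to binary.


b2(2605) = b2(1302) + '1'
b2(1302) = b2(651) + '0'
b2(651) = b2(325) + '1'
b2(325) = b2(162) + '1'
b2(162) = b2(81) + '0'
b2(81) = b2(40) + '1'
b2(40) = b2(20) + '0'
b2(20) = b2(10) + '0'
b2(10) = b2(5) + '0'
b2(5) = b2(2) + '1'
b2(2) = b2(1) + '0'
b2(1) = '1'  (base case)
Concatenating: '1' + '0' + '1' + '0' + '0' + '0' + '1' + '0' + '1' + '1' + '0' + '1' = '101000101101'

101000101101


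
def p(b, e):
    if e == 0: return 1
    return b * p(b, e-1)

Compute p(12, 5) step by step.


p(12, 5)
= 12 * p(12, 4)
= 12 * 12 * p(12, 3)
= 12 * 12 * 12 * p(12, 2)
= 12 * 12 * 12 * 12 * p(12, 1)
= 12 * 12 * 12 * 12 * 12 * p(12, 0)
= 12 * 12 * 12 * 12 * 12 * 1
= 248832

248832


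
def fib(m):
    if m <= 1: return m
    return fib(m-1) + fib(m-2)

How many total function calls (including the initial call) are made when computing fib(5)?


Let C(n) = total calls for fib(n)
C(0) = 1, C(1) = 1
C(2) = 1 + C(1) + C(0) = 1 + 1 + 1 = 3
C(3) = 1 + C(2) + C(1) = 1 + 3 + 1 = 5
C(4) = 1 + C(3) + C(2) = 1 + 5 + 3 = 9
C(5) = 1 + C(4) + C(3) = 1 + 9 + 5 = 15

15


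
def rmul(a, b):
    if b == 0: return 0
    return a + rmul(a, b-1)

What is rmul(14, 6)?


rmul(14, 6) = 14 + rmul(14, 5)
rmul(14, 5) = 14 + rmul(14, 4)
rmul(14, 4) = 14 + rmul(14, 3)
rmul(14, 3) = 14 + rmul(14, 2)
rmul(14, 2) = 14 + rmul(14, 1)
rmul(14, 1) = 14 + rmul(14, 0)
rmul(14, 0) = 0  (base case)
Total: 14 + 14 + 14 + 14 + 14 + 14 + 0 = 84

84


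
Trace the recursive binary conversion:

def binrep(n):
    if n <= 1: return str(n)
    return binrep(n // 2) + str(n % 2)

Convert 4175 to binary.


binrep(4175) = binrep(2087) + '1'
binrep(2087) = binrep(1043) + '1'
binrep(1043) = binrep(521) + '1'
binrep(521) = binrep(260) + '1'
binrep(260) = binrep(130) + '0'
binrep(130) = binrep(65) + '0'
binrep(65) = binrep(32) + '1'
binrep(32) = binrep(16) + '0'
binrep(16) = binrep(8) + '0'
binrep(8) = binrep(4) + '0'
binrep(4) = binrep(2) + '0'
binrep(2) = binrep(1) + '0'
binrep(1) = '1'  (base case)
Concatenating: '1' + '0' + '0' + '0' + '0' + '0' + '1' + '0' + '0' + '1' + '1' + '1' + '1' = '1000001001111'

1000001001111


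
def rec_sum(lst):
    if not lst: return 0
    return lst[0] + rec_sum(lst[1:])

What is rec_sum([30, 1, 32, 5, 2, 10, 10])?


rec_sum([30, 1, 32, 5, 2, 10, 10]) = 30 + rec_sum([1, 32, 5, 2, 10, 10])
rec_sum([1, 32, 5, 2, 10, 10]) = 1 + rec_sum([32, 5, 2, 10, 10])
rec_sum([32, 5, 2, 10, 10]) = 32 + rec_sum([5, 2, 10, 10])
rec_sum([5, 2, 10, 10]) = 5 + rec_sum([2, 10, 10])
rec_sum([2, 10, 10]) = 2 + rec_sum([10, 10])
rec_sum([10, 10]) = 10 + rec_sum([10])
rec_sum([10]) = 10 + rec_sum([])
rec_sum([]) = 0  (base case)
Total: 30 + 1 + 32 + 5 + 2 + 10 + 10 + 0 = 90

90


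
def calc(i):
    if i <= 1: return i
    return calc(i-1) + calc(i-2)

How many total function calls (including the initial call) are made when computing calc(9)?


Let C(n) = total calls for calc(n)
C(0) = 1, C(1) = 1
C(2) = 1 + C(1) + C(0) = 1 + 1 + 1 = 3
C(3) = 1 + C(2) + C(1) = 1 + 3 + 1 = 5
C(4) = 1 + C(3) + C(2) = 1 + 5 + 3 = 9
C(5) = 1 + C(4) + C(3) = 1 + 9 + 5 = 15
C(6) = 1 + C(5) + C(4) = 1 + 15 + 9 = 25
C(7) = 1 + C(6) + C(5) = 1 + 25 + 15 = 41
C(8) = 1 + C(7) + C(6) = 1 + 41 + 25 = 67
C(9) = 1 + C(8) + C(7) = 1 + 67 + 41 = 109

109


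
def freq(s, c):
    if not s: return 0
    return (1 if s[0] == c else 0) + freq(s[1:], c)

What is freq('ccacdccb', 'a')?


s[0]='c' != 'a' -> 0
s[0]='c' != 'a' -> 0
s[0]='a' == 'a' -> 1
s[0]='c' != 'a' -> 0
s[0]='d' != 'a' -> 0
s[0]='c' != 'a' -> 0
s[0]='c' != 'a' -> 0
s[0]='b' != 'a' -> 0
Sum: 0 + 0 + 1 + 0 + 0 + 0 + 0 + 0 = 1

1


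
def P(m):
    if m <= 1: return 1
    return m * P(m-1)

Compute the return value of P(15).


P(15)
= 15 * P(14)
= 15 * 14 * P(13)
= 15 * 14 * 13 * P(12)
= 15 * 14 * 13 * 12 * P(11)
= 15 * 14 * 13 * 12 * 11 * P(10)
= 15 * 14 * 13 * 12 * 11 * 10 * P(9)
= 15 * 14 * 13 * 12 * 11 * 10 * 9 * P(8)
= 15 * 14 * 13 * 12 * 11 * 10 * 9 * 8 * P(7)
= 15 * 14 * 13 * 12 * 11 * 10 * 9 * 8 * 7 * P(6)
= 15 * 14 * 13 * 12 * 11 * 10 * 9 * 8 * 7 * 6 * P(5)
= 15 * 14 * 13 * 12 * 11 * 10 * 9 * 8 * 7 * 6 * 5 * P(4)
= 15 * 14 * 13 * 12 * 11 * 10 * 9 * 8 * 7 * 6 * 5 * 4 * P(3)
= 15 * 14 * 13 * 12 * 11 * 10 * 9 * 8 * 7 * 6 * 5 * 4 * 3 * P(2)
= 15 * 14 * 13 * 12 * 11 * 10 * 9 * 8 * 7 * 6 * 5 * 4 * 3 * 2 * P(1)
= 15 * 14 * 13 * 12 * 11 * 10 * 9 * 8 * 7 * 6 * 5 * 4 * 3 * 2 * 1
= 1307674368000

1307674368000


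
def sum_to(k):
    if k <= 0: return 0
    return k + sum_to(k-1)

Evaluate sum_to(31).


sum_to(31)
= 31 + 30 + 29 + 28 + 27 + 26 + 25 + 24 + 23 + 22 + 21 + 20 + 19 + 18 + 17 + 16 + 15 + 14 + 13 + 12 + 11 + 10 + 9 + 8 + 7 + 6 + 5 + 4 + 3 + 2 + 1 + sum_to(0)
= 31 + 30 + 29 + 28 + 27 + 26 + 25 + 24 + 23 + 22 + 21 + 20 + 19 + 18 + 17 + 16 + 15 + 14 + 13 + 12 + 11 + 10 + 9 + 8 + 7 + 6 + 5 + 4 + 3 + 2 + 1 + 0
= 496

496


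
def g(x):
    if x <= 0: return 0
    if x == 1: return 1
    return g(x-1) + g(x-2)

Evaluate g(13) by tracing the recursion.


Computing g(13) bottom-up:
g(0) = 0
g(1) = 1
g(2) = g(1) + g(0) = 1 + 0 = 1
g(3) = g(2) + g(1) = 1 + 1 = 2
g(4) = g(3) + g(2) = 2 + 1 = 3
g(5) = g(4) + g(3) = 3 + 2 = 5
g(6) = g(5) + g(4) = 5 + 3 = 8
g(7) = g(6) + g(5) = 8 + 5 = 13
g(8) = g(7) + g(6) = 13 + 8 = 21
g(9) = g(8) + g(7) = 21 + 13 = 34
g(10) = g(9) + g(8) = 34 + 21 = 55
g(11) = g(10) + g(9) = 55 + 34 = 89
g(12) = g(11) + g(10) = 89 + 55 = 144
g(13) = g(12) + g(11) = 144 + 89 = 233

233


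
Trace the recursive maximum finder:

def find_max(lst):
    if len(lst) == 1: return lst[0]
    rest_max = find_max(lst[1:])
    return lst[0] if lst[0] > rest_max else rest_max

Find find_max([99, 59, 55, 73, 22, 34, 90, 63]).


find_max([99, 59, 55, 73, 22, 34, 90, 63]): compare 99 with find_max([59, 55, 73, 22, 34, 90, 63])
find_max([59, 55, 73, 22, 34, 90, 63]): compare 59 with find_max([55, 73, 22, 34, 90, 63])
find_max([55, 73, 22, 34, 90, 63]): compare 55 with find_max([73, 22, 34, 90, 63])
find_max([73, 22, 34, 90, 63]): compare 73 with find_max([22, 34, 90, 63])
find_max([22, 34, 90, 63]): compare 22 with find_max([34, 90, 63])
find_max([34, 90, 63]): compare 34 with find_max([90, 63])
find_max([90, 63]): compare 90 with find_max([63])
find_max([63]) = 63  (base case)
Compare 90 with 63 -> 90
Compare 34 with 90 -> 90
Compare 22 with 90 -> 90
Compare 73 with 90 -> 90
Compare 55 with 90 -> 90
Compare 59 with 90 -> 90
Compare 99 with 90 -> 99

99


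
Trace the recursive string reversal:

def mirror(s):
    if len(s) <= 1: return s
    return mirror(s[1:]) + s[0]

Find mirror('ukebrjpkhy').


mirror('ukebrjpkhy') = mirror('kebrjpkhy') + 'u'
mirror('kebrjpkhy') = mirror('ebrjpkhy') + 'k'
mirror('ebrjpkhy') = mirror('brjpkhy') + 'e'
mirror('brjpkhy') = mirror('rjpkhy') + 'b'
mirror('rjpkhy') = mirror('jpkhy') + 'r'
mirror('jpkhy') = mirror('pkhy') + 'j'
mirror('pkhy') = mirror('khy') + 'p'
mirror('khy') = mirror('hy') + 'k'
mirror('hy') = mirror('y') + 'h'
mirror('y') = 'y'  (base case)
Concatenating: 'y' + 'h' + 'k' + 'p' + 'j' + 'r' + 'b' + 'e' + 'k' + 'u' = 'yhkpjrbeku'

yhkpjrbeku


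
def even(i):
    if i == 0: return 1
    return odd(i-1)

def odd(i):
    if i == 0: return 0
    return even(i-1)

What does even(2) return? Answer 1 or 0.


even(2) = odd(1)
odd(1) = even(0)
even(0) = 1  (base case)
Result: 1

1


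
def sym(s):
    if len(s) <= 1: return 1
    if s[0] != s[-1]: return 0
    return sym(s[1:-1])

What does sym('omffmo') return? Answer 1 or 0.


sym('omffmo'): s[0]='o' == s[-1]='o' -> check sym('mffm')
sym('mffm'): s[0]='m' == s[-1]='m' -> check sym('ff')
sym('ff'): s[0]='f' == s[-1]='f' -> check sym('')
sym(''): len <= 1 -> return 1  (base case)
Result: 1 (palindrome)

1


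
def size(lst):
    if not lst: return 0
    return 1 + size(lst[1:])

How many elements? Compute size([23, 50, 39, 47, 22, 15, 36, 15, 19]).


size([23, 50, 39, 47, 22, 15, 36, 15, 19]) = 1 + size([50, 39, 47, 22, 15, 36, 15, 19])
size([50, 39, 47, 22, 15, 36, 15, 19]) = 1 + size([39, 47, 22, 15, 36, 15, 19])
size([39, 47, 22, 15, 36, 15, 19]) = 1 + size([47, 22, 15, 36, 15, 19])
size([47, 22, 15, 36, 15, 19]) = 1 + size([22, 15, 36, 15, 19])
size([22, 15, 36, 15, 19]) = 1 + size([15, 36, 15, 19])
size([15, 36, 15, 19]) = 1 + size([36, 15, 19])
size([36, 15, 19]) = 1 + size([15, 19])
size([15, 19]) = 1 + size([19])
size([19]) = 1 + size([])
size([]) = 0  (base case)
Unwinding: 1 + 1 + 1 + 1 + 1 + 1 + 1 + 1 + 1 + 0 = 9

9
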